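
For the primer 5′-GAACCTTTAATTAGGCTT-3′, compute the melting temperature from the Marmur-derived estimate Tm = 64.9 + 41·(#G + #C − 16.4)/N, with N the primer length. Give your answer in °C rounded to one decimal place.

41.2°C

Base counts: A=5, T=7, G=3, C=3; G+C = 6, N = 18.
Tm = 64.9 + 41·(6 − 16.4)/18 = 64.9 + -426.40/18 = 41.2°C.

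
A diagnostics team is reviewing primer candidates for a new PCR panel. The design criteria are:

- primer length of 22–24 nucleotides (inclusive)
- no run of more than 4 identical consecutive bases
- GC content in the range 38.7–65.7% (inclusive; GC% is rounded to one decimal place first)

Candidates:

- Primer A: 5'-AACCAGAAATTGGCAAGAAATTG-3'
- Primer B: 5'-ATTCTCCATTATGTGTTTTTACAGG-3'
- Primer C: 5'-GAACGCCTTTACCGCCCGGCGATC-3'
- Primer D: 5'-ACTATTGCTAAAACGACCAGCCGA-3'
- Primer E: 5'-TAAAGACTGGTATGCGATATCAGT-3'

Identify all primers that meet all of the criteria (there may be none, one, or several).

Primer A (23 nt, A=11 T=4 G=5 C=3): length 23 ✓; longest run = 3 ✓; GC 8/23 = 34.8%, outside 38.7–65.7% ✗ — fails.
Primer B (25 nt, A=5 T=12 G=4 C=4): length 25, outside 22–24 ✗; longest run = 5, exceeds 4 ✗; GC 8/25 = 32.0%, outside 38.7–65.7% ✗ — fails.
Primer C (24 nt, A=4 T=4 G=6 C=10): length 24 ✓; longest run = 3 ✓; GC 16/24 = 66.7%, outside 38.7–65.7% ✗ — fails.
Primer D (24 nt, A=9 T=4 G=4 C=7): length 24 ✓; longest run = 4 ✓; GC 11/24 = 45.8% ✓ — passes.
Primer E (24 nt, A=8 T=7 G=6 C=3): length 24 ✓; longest run = 3 ✓; GC 9/24 = 37.5%, outside 38.7–65.7% ✗ — fails.

Primer D only.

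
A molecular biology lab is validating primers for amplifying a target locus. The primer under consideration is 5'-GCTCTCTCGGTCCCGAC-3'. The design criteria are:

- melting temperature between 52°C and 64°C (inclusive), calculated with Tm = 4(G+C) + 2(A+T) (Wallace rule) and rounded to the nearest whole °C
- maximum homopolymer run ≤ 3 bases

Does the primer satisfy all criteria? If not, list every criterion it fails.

Meets all criteria.

Base counts: A=1, T=4, G=4, C=8 (length 17).
Tm: Tm = 2·5 + 4·12 = 58°C ✓
homopolymer run: longest run = 3 ✓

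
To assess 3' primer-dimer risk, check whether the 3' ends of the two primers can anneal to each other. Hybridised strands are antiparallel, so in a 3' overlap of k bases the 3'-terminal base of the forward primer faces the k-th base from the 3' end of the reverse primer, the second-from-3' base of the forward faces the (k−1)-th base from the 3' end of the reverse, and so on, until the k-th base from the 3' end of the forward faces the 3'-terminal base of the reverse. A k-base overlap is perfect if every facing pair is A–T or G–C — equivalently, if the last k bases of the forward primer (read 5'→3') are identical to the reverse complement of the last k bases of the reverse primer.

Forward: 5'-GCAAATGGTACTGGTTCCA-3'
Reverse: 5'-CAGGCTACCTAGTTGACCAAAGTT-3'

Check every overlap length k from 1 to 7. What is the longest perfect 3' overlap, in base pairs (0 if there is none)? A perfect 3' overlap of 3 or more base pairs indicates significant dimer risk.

Last 7 bases (5'→3') — forward …GGTTCCA, reverse …CAAAGTT.
Reverse complement of the reverse primer's last 7 bases: AACTTTG; its first k bases are the reverse complement of the reverse primer's last k bases, so a perfect k-base overlap needs the forward primer's last k bases to equal them.
Comparing (forward last k vs required): k=1: A vs A ✓; k=2: CA vs AA ✗; k=3: CCA vs AAC ✗; k=4: TCCA vs AACT ✗; k=5: TTCCA vs AACTT ✗; k=6: GTTCCA vs AACTTT ✗; k=7: GGTTCCA vs AACTTTG ✗.
Only k = 1 is perfect, so the longest perfect 3' overlap is 1.

Longest perfect overlap: 1 complementary base pair; below the dimer-risk threshold (threshold 3).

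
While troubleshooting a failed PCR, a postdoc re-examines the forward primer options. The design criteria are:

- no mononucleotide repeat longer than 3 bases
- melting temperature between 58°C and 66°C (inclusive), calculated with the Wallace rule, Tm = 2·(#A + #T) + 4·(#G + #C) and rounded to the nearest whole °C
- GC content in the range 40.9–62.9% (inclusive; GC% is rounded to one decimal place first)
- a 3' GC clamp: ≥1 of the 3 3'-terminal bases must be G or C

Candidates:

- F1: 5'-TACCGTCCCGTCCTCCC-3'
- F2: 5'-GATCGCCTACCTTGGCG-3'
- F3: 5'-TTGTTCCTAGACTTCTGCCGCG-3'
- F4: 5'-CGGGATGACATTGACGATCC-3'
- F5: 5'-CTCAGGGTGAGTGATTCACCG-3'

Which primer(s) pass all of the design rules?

F1 (17 nt, A=1 T=4 G=2 C=10): longest run = 3 ✓; Tm = 2·5 + 4·12 = 58°C ✓; GC 12/17 = 70.6%, outside 40.9–62.9% ✗; 3' end CCC has 3 G/C ✓ — fails.
F2 (17 nt, A=2 T=4 G=5 C=6): longest run = 2 ✓; Tm = 2·6 + 4·11 = 56°C, outside 58–66°C ✗; GC 11/17 = 64.7%, outside 40.9–62.9% ✗; 3' end GCG has 3 G/C ✓ — fails.
F3 (22 nt, A=2 T=8 G=5 C=7): longest run = 2 ✓; Tm = 2·10 + 4·12 = 68°C, outside 58–66°C ✗; GC 12/22 = 54.5% ✓; 3' end GCG has 3 G/C ✓ — fails.
F4 (20 nt, A=5 T=4 G=6 C=5): longest run = 3 ✓; Tm = 2·9 + 4·11 = 62°C ✓; GC 11/20 = 55.0% ✓; 3' end TCC has 2 G/C ✓ — passes.
F5 (21 nt, A=4 T=5 G=7 C=5): longest run = 3 ✓; Tm = 2·9 + 4·12 = 66°C ✓; GC 12/21 = 57.1% ✓; 3' end CCG has 3 G/C ✓ — passes.

F4 and F5.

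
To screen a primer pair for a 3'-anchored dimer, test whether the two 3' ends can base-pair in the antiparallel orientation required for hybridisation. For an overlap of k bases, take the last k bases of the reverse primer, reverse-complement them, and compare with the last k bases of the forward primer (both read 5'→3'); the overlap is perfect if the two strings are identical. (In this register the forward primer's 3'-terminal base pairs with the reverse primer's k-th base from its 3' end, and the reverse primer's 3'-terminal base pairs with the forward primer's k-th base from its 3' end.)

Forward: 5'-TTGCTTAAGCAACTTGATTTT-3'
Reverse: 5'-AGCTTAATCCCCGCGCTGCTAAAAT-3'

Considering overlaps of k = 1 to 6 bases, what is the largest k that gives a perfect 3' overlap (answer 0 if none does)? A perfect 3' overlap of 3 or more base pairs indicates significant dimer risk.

Last 6 bases (5'→3') — forward …GATTTT, reverse …TAAAAT.
Reverse complement of the reverse primer's last 6 bases: ATTTTA; its first k bases are the reverse complement of the reverse primer's last k bases, so a perfect k-base overlap needs the forward primer's last k bases to equal them.
Comparing (forward last k vs required): k=1: T vs A ✗; k=2: TT vs AT ✗; k=3: TTT vs ATT ✗; k=4: TTTT vs ATTT ✗; k=5: ATTTT vs ATTTT ✓; k=6: GATTTT vs ATTTTA ✗.
Only k = 5 is perfect, so the longest perfect 3' overlap is 5.

Longest perfect overlap: 5 complementary base pairs; significant dimer risk (threshold 3).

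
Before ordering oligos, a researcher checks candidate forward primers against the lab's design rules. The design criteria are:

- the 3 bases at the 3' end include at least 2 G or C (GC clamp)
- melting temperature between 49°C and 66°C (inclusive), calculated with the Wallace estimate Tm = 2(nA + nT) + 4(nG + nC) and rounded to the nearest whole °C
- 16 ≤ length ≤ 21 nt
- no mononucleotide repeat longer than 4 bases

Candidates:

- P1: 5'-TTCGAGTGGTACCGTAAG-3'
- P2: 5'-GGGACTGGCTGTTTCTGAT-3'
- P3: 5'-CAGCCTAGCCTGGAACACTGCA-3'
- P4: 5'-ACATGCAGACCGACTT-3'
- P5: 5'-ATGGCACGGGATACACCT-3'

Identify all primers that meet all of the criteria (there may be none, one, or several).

P5 only.

P1 (18 nt, A=4 T=5 G=6 C=3): 3' end AAG has 1 G/C, need ≥2 ✗; Tm = 2·9 + 4·9 = 54°C ✓; length 18 ✓; longest run = 2 ✓ — fails.
P2 (19 nt, A=2 T=7 G=7 C=3): 3' end GAT has 1 G/C, need ≥2 ✗; Tm = 2·9 + 4·10 = 58°C ✓; length 19 ✓; longest run = 3 ✓ — fails.
P3 (22 nt, A=6 T=3 G=5 C=8): 3' end GCA has 2 G/C ✓; Tm = 2·9 + 4·13 = 70°C, outside 49–66°C ✗; length 22, outside 16–21 ✗; longest run = 2 ✓ — fails.
P4 (16 nt, A=5 T=3 G=3 C=5): 3' end CTT has 1 G/C, need ≥2 ✗; Tm = 2·8 + 4·8 = 48°C, outside 49–66°C ✗; length 16 ✓; longest run = 2 ✓ — fails.
P5 (18 nt, A=5 T=3 G=5 C=5): 3' end CCT has 2 G/C ✓; Tm = 2·8 + 4·10 = 56°C ✓; length 18 ✓; longest run = 3 ✓ — passes.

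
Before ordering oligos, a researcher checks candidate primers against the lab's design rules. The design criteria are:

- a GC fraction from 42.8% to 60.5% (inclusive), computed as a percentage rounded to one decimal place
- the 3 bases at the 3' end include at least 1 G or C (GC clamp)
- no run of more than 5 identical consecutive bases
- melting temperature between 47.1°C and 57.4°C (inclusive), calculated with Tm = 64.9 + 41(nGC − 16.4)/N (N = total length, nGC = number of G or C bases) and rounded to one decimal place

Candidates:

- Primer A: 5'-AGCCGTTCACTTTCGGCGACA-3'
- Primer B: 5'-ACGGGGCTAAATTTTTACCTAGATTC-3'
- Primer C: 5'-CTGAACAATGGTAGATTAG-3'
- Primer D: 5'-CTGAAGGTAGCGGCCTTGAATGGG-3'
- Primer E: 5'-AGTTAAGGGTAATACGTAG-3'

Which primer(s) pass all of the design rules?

Primer A only.

Primer A (21 nt, A=4 T=5 G=5 C=7): GC 12/21 = 57.1% ✓; 3' end ACA has 1 G/C ✓; longest run = 3 ✓; Tm = 64.9 + 41·(12 − 16.4)/21 = 56.3°C ✓ — passes.
Primer B (26 nt, A=7 T=9 G=5 C=5): GC 10/26 = 38.5%, outside 42.8–60.5% ✗; 3' end TTC has 1 G/C ✓; longest run = 5 ✓; Tm = 64.9 + 41·(10 − 16.4)/26 = 54.8°C ✓ — fails.
Primer C (19 nt, A=7 T=5 G=5 C=2): GC 7/19 = 36.8%, outside 42.8–60.5% ✗; 3' end TAG has 1 G/C ✓; longest run = 2 ✓; Tm = 64.9 + 41·(7 − 16.4)/19 = 44.6°C, outside 47.1–57.4°C ✗ — fails.
Primer D (24 nt, A=5 T=5 G=10 C=4): GC 14/24 = 58.3% ✓; 3' end GGG has 3 G/C ✓; longest run = 3 ✓; Tm = 64.9 + 41·(14 − 16.4)/24 = 60.8°C, outside 47.1–57.4°C ✗ — fails.
Primer E (19 nt, A=7 T=5 G=6 C=1): GC 7/19 = 36.8%, outside 42.8–60.5% ✗; 3' end TAG has 1 G/C ✓; longest run = 3 ✓; Tm = 64.9 + 41·(7 − 16.4)/19 = 44.6°C, outside 47.1–57.4°C ✗ — fails.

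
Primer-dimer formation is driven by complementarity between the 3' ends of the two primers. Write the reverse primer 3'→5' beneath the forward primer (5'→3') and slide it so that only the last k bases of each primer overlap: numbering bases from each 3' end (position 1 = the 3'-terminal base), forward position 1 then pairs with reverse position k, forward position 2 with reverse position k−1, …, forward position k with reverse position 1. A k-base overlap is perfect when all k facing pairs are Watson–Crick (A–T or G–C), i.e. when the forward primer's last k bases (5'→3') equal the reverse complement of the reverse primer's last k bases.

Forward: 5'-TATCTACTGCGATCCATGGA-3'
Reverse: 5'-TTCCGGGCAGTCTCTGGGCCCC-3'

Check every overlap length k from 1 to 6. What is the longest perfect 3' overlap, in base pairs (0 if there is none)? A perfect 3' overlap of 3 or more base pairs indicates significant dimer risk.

Last 6 bases (5'→3') — forward …CATGGA, reverse …GGCCCC.
Reverse complement of the reverse primer's last 6 bases: GGGGCC; its first k bases are the reverse complement of the reverse primer's last k bases, so a perfect k-base overlap needs the forward primer's last k bases to equal them.
Comparing (forward last k vs required): k=1: A vs G ✗; k=2: GA vs GG ✗; k=3: GGA vs GGG ✗; k=4: TGGA vs GGGG ✗; k=5: ATGGA vs GGGGC ✗; k=6: CATGGA vs GGGGCC ✗.
No overlap length from 1 to 6 is perfect, so the longest perfect 3' overlap is 0.

Longest perfect overlap: 0 complementary base pairs; below the dimer-risk threshold (threshold 3).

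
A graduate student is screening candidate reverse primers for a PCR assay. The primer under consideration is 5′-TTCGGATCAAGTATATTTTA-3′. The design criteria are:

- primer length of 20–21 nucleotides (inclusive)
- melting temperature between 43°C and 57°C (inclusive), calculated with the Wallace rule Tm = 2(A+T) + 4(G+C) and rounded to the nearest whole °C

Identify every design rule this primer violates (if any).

Meets all criteria.

Base counts: A=6, T=9, G=3, C=2 (length 20).
length: length 20 ✓
Tm: Tm = 2·15 + 4·5 = 50°C ✓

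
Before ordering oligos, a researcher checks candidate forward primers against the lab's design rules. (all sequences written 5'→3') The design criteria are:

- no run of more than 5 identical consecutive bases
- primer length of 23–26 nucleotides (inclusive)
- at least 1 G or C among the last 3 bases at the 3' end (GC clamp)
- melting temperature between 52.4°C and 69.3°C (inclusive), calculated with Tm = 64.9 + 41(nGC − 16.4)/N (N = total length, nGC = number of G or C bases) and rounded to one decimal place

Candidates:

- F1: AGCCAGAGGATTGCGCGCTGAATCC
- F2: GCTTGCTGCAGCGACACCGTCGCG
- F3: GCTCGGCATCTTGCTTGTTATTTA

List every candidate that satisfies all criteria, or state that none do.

F1 and F2.

F1 (25 nt, A=6 T=4 G=8 C=7): longest run = 2 ✓; length 25 ✓; 3' end TCC has 2 G/C ✓; Tm = 64.9 + 41·(15 − 16.4)/25 = 62.6°C ✓ — passes.
F2 (24 nt, A=3 T=4 G=8 C=9): longest run = 2 ✓; length 24 ✓; 3' end GCG has 3 G/C ✓; Tm = 64.9 + 41·(17 − 16.4)/24 = 65.9°C ✓ — passes.
F3 (24 nt, A=3 T=11 G=5 C=5): longest run = 3 ✓; length 24 ✓; 3' end TTA has 0 G/C, need ≥1 ✗; Tm = 64.9 + 41·(10 − 16.4)/24 = 54.0°C ✓ — fails.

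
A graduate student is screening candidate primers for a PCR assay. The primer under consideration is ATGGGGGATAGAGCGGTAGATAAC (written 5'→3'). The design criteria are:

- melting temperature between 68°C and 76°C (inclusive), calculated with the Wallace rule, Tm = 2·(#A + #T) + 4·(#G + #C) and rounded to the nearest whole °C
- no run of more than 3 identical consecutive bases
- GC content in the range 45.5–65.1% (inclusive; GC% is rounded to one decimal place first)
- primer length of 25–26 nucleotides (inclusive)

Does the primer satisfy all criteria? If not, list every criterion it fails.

Base counts: A=8, T=4, G=10, C=2 (length 24).
Tm: Tm = 2·12 + 4·12 = 72°C ✓
homopolymer run: longest run = 5, exceeds 3 ✗
GC content: GC 12/24 = 50.0% ✓
length: length 24, outside 25–26 ✗

Fails: homopolymer run, length.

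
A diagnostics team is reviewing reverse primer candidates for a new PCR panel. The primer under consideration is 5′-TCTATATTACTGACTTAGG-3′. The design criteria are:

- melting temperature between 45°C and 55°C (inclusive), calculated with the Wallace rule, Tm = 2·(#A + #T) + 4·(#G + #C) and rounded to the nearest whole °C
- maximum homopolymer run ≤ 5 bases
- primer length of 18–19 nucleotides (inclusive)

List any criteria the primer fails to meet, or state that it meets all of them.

Meets all criteria.

Base counts: A=5, T=8, G=3, C=3 (length 19).
Tm: Tm = 2·13 + 4·6 = 50°C ✓
homopolymer run: longest run = 2 ✓
length: length 19 ✓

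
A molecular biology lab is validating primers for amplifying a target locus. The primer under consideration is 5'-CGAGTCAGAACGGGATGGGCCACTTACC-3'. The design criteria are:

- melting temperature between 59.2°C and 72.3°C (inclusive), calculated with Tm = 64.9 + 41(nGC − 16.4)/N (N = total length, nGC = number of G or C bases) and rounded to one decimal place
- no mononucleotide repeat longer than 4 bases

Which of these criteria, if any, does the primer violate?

Base counts: A=7, T=4, G=9, C=8 (length 28).
Tm: Tm = 64.9 + 41·(17 − 16.4)/28 = 65.8°C ✓
homopolymer run: longest run = 3 ✓

Meets all criteria.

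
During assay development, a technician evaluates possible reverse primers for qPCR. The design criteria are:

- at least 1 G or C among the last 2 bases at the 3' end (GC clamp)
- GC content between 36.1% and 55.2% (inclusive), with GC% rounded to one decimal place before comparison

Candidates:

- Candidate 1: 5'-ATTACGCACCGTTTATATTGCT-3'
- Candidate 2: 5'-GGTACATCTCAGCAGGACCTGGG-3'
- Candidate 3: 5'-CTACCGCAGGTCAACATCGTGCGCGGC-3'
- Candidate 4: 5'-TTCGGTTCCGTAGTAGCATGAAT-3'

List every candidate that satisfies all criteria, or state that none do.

Candidate 1 only.

Candidate 1 (22 nt, A=5 T=9 G=3 C=5): 3' end CT has 1 G/C ✓; GC 8/22 = 36.4% ✓ — passes.
Candidate 2 (23 nt, A=5 T=4 G=8 C=6): 3' end GG has 2 G/C ✓; GC 14/23 = 60.9%, outside 36.1–55.2% ✗ — fails.
Candidate 3 (27 nt, A=5 T=4 G=8 C=10): 3' end GC has 2 G/C ✓; GC 18/27 = 66.7%, outside 36.1–55.2% ✗ — fails.
Candidate 4 (23 nt, A=5 T=8 G=6 C=4): 3' end AT has 0 G/C, need ≥1 ✗; GC 10/23 = 43.5% ✓ — fails.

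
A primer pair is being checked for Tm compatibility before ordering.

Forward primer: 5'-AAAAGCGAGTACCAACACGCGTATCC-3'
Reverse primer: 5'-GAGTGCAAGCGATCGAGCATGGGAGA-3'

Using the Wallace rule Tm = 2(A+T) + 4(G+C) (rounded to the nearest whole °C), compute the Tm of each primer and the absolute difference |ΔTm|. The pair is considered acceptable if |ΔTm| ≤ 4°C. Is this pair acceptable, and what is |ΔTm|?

Forward: A=10 T=3 G=5 C=8 → Tm = 2·13 + 4·13 = 78°C.
Reverse: A=8 T=3 G=11 C=4 → Tm = 2·11 + 4·15 = 82°C.
|ΔTm| = |78 − 82| = 4°C, ≤ 4°C.

|ΔTm| = 4°C; the pair is acceptable.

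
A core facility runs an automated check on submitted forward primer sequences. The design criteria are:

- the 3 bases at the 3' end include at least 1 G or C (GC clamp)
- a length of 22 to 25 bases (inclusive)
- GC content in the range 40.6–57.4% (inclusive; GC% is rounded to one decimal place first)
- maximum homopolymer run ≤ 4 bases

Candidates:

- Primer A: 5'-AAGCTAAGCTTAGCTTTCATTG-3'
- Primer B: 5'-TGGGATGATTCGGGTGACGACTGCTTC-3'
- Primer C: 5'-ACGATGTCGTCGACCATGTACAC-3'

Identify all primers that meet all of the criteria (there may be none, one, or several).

Primer A (22 nt, A=6 T=8 G=4 C=4): 3' end TTG has 1 G/C ✓; length 22 ✓; GC 8/22 = 36.4%, outside 40.6–57.4% ✗; longest run = 3 ✓ — fails.
Primer B (27 nt, A=4 T=8 G=10 C=5): 3' end TTC has 1 G/C ✓; length 27, outside 22–25 ✗; GC 15/27 = 55.6% ✓; longest run = 3 ✓ — fails.
Primer C (23 nt, A=6 T=5 G=5 C=7): 3' end CAC has 2 G/C ✓; length 23 ✓; GC 12/23 = 52.2% ✓; longest run = 2 ✓ — passes.

Primer C only.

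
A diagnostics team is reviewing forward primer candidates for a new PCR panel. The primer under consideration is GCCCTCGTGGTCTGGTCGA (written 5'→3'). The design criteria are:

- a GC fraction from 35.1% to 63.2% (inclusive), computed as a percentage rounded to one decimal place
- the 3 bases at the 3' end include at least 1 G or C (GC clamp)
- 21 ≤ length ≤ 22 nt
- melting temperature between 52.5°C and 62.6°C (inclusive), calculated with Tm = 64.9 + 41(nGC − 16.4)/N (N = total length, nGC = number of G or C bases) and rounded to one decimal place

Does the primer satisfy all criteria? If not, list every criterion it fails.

Fails: GC content, length.

Base counts: A=1, T=5, G=7, C=6 (length 19).
GC content: GC 13/19 = 68.4%, outside 35.1–63.2% ✗
GC clamp: 3' end CGA has 2 G/C ✓
length: length 19, outside 21–22 ✗
Tm: Tm = 64.9 + 41·(13 − 16.4)/19 = 57.6°C ✓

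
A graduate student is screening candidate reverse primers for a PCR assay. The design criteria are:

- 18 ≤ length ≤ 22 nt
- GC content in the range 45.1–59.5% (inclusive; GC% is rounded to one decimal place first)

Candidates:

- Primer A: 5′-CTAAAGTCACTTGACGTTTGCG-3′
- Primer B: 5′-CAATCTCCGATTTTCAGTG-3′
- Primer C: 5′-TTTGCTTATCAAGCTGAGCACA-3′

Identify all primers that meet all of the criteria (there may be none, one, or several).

Primer A (22 nt, A=5 T=7 G=5 C=5): length 22 ✓; GC 10/22 = 45.5% ✓ — passes.
Primer B (19 nt, A=4 T=7 G=3 C=5): length 19 ✓; GC 8/19 = 42.1%, outside 45.1–59.5% ✗ — fails.
Primer C (22 nt, A=6 T=7 G=4 C=5): length 22 ✓; GC 9/22 = 40.9%, outside 45.1–59.5% ✗ — fails.

Primer A only.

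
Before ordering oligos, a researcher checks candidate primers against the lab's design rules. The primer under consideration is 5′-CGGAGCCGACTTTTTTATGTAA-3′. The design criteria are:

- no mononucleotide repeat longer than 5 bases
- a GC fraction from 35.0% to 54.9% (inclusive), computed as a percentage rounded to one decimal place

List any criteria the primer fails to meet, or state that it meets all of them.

Fails: homopolymer run.

Base counts: A=5, T=8, G=5, C=4 (length 22).
homopolymer run: longest run = 6, exceeds 5 ✗
GC content: GC 9/22 = 40.9% ✓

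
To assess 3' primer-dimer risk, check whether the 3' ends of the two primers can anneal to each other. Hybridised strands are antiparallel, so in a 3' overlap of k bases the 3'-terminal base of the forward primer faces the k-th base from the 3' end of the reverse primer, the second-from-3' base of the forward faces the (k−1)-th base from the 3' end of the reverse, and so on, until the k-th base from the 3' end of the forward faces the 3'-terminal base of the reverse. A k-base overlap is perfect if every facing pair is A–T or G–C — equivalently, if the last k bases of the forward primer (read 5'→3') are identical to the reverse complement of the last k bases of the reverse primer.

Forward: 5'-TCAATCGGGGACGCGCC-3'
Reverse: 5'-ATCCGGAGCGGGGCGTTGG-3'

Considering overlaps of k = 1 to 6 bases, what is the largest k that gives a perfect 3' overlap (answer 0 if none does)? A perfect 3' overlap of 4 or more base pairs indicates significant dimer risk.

Last 6 bases (5'→3') — forward …CGCGCC, reverse …CGTTGG.
Reverse complement of the reverse primer's last 6 bases: CCAACG; its first k bases are the reverse complement of the reverse primer's last k bases, so a perfect k-base overlap needs the forward primer's last k bases to equal them.
Comparing (forward last k vs required): k=1: C vs C ✓; k=2: CC vs CC ✓; k=3: GCC vs CCA ✗; k=4: CGCC vs CCAA ✗; k=5: GCGCC vs CCAAC ✗; k=6: CGCGCC vs CCAACG ✗.
Perfect overlaps at k = 1, 2; the largest is 2.

Longest perfect overlap: 2 complementary base pairs; below the dimer-risk threshold (threshold 4).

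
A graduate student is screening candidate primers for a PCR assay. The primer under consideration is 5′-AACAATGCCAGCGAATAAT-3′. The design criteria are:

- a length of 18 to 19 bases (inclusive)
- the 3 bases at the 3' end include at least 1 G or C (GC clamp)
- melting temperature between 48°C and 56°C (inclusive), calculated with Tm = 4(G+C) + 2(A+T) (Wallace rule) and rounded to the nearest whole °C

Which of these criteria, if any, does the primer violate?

Fails: GC clamp.

Base counts: A=9, T=3, G=3, C=4 (length 19).
length: length 19 ✓
GC clamp: 3' end AAT has 0 G/C, need ≥1 ✗
Tm: Tm = 2·12 + 4·7 = 52°C ✓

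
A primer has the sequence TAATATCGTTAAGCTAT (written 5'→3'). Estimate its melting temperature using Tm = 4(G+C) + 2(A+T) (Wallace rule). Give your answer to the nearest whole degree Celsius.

42°C

Base counts: A=6, T=7, G=2, C=2 (length 17).
Tm = 2·(6+7) + 4·(2+2) = 2·13 + 4·4 = 26 + 16 = 42°C.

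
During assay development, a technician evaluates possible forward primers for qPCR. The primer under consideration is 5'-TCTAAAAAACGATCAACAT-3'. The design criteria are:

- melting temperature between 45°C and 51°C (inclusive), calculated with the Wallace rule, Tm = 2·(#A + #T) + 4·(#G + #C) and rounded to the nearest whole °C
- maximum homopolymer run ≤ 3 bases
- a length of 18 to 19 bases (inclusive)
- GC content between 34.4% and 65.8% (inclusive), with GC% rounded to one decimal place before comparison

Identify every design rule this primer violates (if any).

Base counts: A=10, T=4, G=1, C=4 (length 19).
Tm: Tm = 2·14 + 4·5 = 48°C ✓
homopolymer run: longest run = 6, exceeds 3 ✗
length: length 19 ✓
GC content: GC 5/19 = 26.3%, outside 34.4–65.8% ✗

Fails: homopolymer run, GC content.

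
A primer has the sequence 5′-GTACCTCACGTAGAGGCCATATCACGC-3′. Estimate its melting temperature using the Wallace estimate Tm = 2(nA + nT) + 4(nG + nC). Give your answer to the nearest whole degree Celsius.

Base counts: A=7, T=5, G=6, C=9 (length 27).
Tm = 2·(7+5) + 4·(6+9) = 2·12 + 4·15 = 24 + 60 = 84°C.

84°C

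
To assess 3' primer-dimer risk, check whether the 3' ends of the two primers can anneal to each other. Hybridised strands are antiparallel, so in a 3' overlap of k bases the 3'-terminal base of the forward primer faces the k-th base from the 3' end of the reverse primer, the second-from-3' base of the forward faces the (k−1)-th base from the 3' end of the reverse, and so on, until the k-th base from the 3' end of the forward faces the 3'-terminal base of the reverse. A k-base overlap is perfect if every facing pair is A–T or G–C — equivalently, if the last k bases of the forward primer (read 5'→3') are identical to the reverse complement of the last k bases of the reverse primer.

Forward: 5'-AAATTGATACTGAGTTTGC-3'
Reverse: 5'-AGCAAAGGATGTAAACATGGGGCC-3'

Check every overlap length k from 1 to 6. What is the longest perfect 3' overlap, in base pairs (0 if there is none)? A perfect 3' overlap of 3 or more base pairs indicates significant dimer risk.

Longest perfect overlap: 0 complementary base pairs; below the dimer-risk threshold (threshold 3).

Last 6 bases (5'→3') — forward …GTTTGC, reverse …GGGGCC.
Reverse complement of the reverse primer's last 6 bases: GGCCCC; its first k bases are the reverse complement of the reverse primer's last k bases, so a perfect k-base overlap needs the forward primer's last k bases to equal them.
Comparing (forward last k vs required): k=1: C vs G ✗; k=2: GC vs GG ✗; k=3: TGC vs GGC ✗; k=4: TTGC vs GGCC ✗; k=5: TTTGC vs GGCCC ✗; k=6: GTTTGC vs GGCCCC ✗.
No overlap length from 1 to 6 is perfect, so the longest perfect 3' overlap is 0.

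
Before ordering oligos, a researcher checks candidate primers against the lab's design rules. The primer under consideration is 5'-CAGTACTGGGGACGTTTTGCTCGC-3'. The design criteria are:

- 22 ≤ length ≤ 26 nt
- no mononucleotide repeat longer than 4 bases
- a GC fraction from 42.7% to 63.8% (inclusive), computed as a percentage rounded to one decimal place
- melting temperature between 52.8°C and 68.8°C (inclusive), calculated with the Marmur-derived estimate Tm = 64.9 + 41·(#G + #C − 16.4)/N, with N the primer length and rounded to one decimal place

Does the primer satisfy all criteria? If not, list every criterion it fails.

Meets all criteria.

Base counts: A=3, T=7, G=8, C=6 (length 24).
length: length 24 ✓
homopolymer run: longest run = 4 ✓
GC content: GC 14/24 = 58.3% ✓
Tm: Tm = 64.9 + 41·(14 − 16.4)/24 = 60.8°C ✓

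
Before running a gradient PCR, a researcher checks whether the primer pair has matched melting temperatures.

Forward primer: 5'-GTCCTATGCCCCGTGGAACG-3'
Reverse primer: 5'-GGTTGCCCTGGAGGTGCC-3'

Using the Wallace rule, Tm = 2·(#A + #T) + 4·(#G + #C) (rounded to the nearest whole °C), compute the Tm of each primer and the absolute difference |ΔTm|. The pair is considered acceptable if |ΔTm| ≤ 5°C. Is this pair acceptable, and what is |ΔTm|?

Forward: A=3 T=4 G=6 C=7 → Tm = 2·7 + 4·13 = 66°C.
Reverse: A=1 T=4 G=8 C=5 → Tm = 2·5 + 4·13 = 62°C.
|ΔTm| = |66 − 62| = 4°C, ≤ 5°C.

|ΔTm| = 4°C; the pair is acceptable.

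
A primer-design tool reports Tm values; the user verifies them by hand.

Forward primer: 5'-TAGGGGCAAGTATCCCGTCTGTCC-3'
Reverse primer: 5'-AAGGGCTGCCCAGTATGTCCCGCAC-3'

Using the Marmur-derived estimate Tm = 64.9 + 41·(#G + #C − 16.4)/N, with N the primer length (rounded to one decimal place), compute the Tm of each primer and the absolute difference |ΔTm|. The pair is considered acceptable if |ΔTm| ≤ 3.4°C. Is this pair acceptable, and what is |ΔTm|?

|ΔTm| = 3.4°C; the pair is acceptable.

Forward: G+C = 14, N = 24 → Tm = 64.9 + 41·(14 − 16.4)/24 = 60.8°C.
Reverse: G+C = 16, N = 25 → Tm = 64.9 + 41·(16 − 16.4)/25 = 64.2°C.
|ΔTm| = |60.8 − 64.2| = 3.4°C, ≤ 3.4°C.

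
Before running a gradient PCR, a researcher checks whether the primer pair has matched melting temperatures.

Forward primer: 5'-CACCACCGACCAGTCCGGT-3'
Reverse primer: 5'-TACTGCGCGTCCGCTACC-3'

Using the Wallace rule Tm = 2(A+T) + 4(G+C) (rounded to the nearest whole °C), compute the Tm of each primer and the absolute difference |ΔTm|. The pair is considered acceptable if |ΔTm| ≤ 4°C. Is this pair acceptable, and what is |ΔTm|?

|ΔTm| = 4°C; the pair is acceptable.

Forward: A=4 T=2 G=4 C=9 → Tm = 2·6 + 4·13 = 64°C.
Reverse: A=2 T=4 G=4 C=8 → Tm = 2·6 + 4·12 = 60°C.
|ΔTm| = |64 − 60| = 4°C, ≤ 4°C.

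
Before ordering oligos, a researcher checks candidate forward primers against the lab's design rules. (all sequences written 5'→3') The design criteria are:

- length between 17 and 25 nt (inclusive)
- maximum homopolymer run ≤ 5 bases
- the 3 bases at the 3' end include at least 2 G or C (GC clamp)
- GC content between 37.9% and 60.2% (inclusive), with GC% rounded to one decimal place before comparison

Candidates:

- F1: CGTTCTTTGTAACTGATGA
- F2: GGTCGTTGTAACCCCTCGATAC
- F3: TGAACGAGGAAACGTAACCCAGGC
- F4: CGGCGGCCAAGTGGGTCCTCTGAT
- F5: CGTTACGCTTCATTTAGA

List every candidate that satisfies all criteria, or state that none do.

F1 (19 nt, A=4 T=8 G=4 C=3): length 19 ✓; longest run = 3 ✓; 3' end TGA has 1 G/C, need ≥2 ✗; GC 7/19 = 36.8%, outside 37.9–60.2% ✗ — fails.
F2 (22 nt, A=4 T=6 G=5 C=7): length 22 ✓; longest run = 4 ✓; 3' end TAC has 1 G/C, need ≥2 ✗; GC 12/22 = 54.5% ✓ — fails.
F3 (24 nt, A=9 T=2 G=7 C=6): length 24 ✓; longest run = 3 ✓; 3' end GGC has 3 G/C ✓; GC 13/24 = 54.2% ✓ — passes.
F4 (24 nt, A=3 T=5 G=9 C=7): length 24 ✓; longest run = 3 ✓; 3' end GAT has 1 G/C, need ≥2 ✗; GC 16/24 = 66.7%, outside 37.9–60.2% ✗ — fails.
F5 (18 nt, A=4 T=7 G=3 C=4): length 18 ✓; longest run = 3 ✓; 3' end AGA has 1 G/C, need ≥2 ✗; GC 7/18 = 38.9% ✓ — fails.

F3 only.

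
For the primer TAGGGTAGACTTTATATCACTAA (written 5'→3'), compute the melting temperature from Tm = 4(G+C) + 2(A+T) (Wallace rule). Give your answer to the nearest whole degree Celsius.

Base counts: A=8, T=8, G=4, C=3 (length 23).
Tm = 2·(8+8) + 4·(4+3) = 2·16 + 4·7 = 32 + 28 = 60°C.

60°C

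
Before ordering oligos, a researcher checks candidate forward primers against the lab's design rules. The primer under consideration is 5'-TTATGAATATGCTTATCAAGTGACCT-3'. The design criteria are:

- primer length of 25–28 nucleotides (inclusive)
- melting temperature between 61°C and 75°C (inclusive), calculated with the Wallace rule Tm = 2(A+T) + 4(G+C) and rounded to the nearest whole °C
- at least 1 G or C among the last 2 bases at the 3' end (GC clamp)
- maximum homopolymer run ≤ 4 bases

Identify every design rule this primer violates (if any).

Meets all criteria.

Base counts: A=8, T=10, G=4, C=4 (length 26).
length: length 26 ✓
Tm: Tm = 2·18 + 4·8 = 68°C ✓
GC clamp: 3' end CT has 1 G/C ✓
homopolymer run: longest run = 2 ✓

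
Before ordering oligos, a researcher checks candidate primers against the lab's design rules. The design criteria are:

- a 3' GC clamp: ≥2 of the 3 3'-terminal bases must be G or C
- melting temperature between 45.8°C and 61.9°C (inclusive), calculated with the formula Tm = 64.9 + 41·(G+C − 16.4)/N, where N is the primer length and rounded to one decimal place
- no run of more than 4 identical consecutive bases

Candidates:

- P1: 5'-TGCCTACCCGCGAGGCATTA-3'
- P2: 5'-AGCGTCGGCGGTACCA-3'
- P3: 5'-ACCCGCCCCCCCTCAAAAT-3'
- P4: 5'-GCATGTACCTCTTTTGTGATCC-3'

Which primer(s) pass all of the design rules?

P2 and P4.

P1 (20 nt, A=4 T=4 G=5 C=7): 3' end TTA has 0 G/C, need ≥2 ✗; Tm = 64.9 + 41·(12 − 16.4)/20 = 55.9°C ✓; longest run = 3 ✓ — fails.
P2 (16 nt, A=3 T=2 G=6 C=5): 3' end CCA has 2 G/C ✓; Tm = 64.9 + 41·(11 − 16.4)/16 = 51.1°C ✓; longest run = 2 ✓ — passes.
P3 (19 nt, A=5 T=2 G=1 C=11): 3' end AAT has 0 G/C, need ≥2 ✗; Tm = 64.9 + 41·(12 − 16.4)/19 = 55.4°C ✓; longest run = 7, exceeds 4 ✗ — fails.
P4 (22 nt, A=3 T=9 G=4 C=6): 3' end TCC has 2 G/C ✓; Tm = 64.9 + 41·(10 − 16.4)/22 = 53.0°C ✓; longest run = 4 ✓ — passes.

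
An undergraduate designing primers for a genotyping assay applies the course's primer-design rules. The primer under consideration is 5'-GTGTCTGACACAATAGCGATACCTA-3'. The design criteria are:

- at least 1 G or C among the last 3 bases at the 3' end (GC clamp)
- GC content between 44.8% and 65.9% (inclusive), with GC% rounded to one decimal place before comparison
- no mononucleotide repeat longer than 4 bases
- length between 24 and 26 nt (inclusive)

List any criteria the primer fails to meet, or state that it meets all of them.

Base counts: A=8, T=6, G=5, C=6 (length 25).
GC clamp: 3' end CTA has 1 G/C ✓
GC content: GC 11/25 = 44.0%, outside 44.8–65.9% ✗
homopolymer run: longest run = 2 ✓
length: length 25 ✓

Fails: GC content.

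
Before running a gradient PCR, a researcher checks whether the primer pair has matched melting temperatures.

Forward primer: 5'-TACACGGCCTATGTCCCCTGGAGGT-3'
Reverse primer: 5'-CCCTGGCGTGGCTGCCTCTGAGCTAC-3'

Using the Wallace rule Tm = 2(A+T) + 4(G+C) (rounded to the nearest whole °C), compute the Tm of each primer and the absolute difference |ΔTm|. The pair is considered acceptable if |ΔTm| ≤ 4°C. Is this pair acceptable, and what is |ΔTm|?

|ΔTm| = 8°C; the pair is not acceptable.

Forward: A=4 T=6 G=7 C=8 → Tm = 2·10 + 4·15 = 80°C.
Reverse: A=2 T=6 G=8 C=10 → Tm = 2·8 + 4·18 = 88°C.
|ΔTm| = |80 − 88| = 8°C, > 4°C.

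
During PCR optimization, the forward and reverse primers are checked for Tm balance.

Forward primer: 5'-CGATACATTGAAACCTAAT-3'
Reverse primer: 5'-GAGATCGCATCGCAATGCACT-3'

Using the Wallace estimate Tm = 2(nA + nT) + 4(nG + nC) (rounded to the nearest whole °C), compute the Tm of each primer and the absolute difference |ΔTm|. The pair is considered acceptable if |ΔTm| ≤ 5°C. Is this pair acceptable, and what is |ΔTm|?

Forward: A=8 T=5 G=2 C=4 → Tm = 2·13 + 4·6 = 50°C.
Reverse: A=6 T=4 G=5 C=6 → Tm = 2·10 + 4·11 = 64°C.
|ΔTm| = |50 − 64| = 14°C, > 5°C.

|ΔTm| = 14°C; the pair is not acceptable.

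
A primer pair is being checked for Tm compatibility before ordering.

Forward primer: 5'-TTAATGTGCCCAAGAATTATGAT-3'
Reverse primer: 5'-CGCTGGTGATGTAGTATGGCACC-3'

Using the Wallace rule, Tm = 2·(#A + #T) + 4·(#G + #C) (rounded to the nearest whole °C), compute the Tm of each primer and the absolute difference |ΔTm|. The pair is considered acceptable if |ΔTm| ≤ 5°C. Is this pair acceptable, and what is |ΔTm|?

|ΔTm| = 12°C; the pair is not acceptable.

Forward: A=8 T=8 G=4 C=3 → Tm = 2·16 + 4·7 = 60°C.
Reverse: A=4 T=6 G=8 C=5 → Tm = 2·10 + 4·13 = 72°C.
|ΔTm| = |60 − 72| = 12°C, > 5°C.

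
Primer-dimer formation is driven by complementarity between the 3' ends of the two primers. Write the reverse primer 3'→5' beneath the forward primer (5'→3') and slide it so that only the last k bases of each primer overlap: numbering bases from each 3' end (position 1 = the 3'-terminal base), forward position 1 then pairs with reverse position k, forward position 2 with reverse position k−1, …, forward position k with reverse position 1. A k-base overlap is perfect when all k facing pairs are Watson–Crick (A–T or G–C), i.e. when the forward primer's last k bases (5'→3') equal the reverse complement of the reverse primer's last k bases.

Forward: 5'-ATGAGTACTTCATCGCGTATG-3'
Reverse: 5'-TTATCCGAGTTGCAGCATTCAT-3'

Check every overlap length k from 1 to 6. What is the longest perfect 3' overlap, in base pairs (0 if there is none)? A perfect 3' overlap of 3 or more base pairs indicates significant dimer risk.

Longest perfect overlap: 3 complementary base pairs; significant dimer risk (threshold 3).

Last 6 bases (5'→3') — forward …CGTATG, reverse …ATTCAT.
Reverse complement of the reverse primer's last 6 bases: ATGAAT; its first k bases are the reverse complement of the reverse primer's last k bases, so a perfect k-base overlap needs the forward primer's last k bases to equal them.
Comparing (forward last k vs required): k=1: G vs A ✗; k=2: TG vs AT ✗; k=3: ATG vs ATG ✓; k=4: TATG vs ATGA ✗; k=5: GTATG vs ATGAA ✗; k=6: CGTATG vs ATGAAT ✗.
Only k = 3 is perfect, so the longest perfect 3' overlap is 3.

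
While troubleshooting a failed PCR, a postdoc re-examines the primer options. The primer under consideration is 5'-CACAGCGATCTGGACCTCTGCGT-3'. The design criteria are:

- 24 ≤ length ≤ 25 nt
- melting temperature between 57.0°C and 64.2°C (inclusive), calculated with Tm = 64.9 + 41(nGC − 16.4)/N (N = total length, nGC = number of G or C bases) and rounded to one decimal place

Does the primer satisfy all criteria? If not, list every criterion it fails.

Base counts: A=4, T=5, G=6, C=8 (length 23).
length: length 23, outside 24–25 ✗
Tm: Tm = 64.9 + 41·(14 − 16.4)/23 = 60.6°C ✓

Fails: length.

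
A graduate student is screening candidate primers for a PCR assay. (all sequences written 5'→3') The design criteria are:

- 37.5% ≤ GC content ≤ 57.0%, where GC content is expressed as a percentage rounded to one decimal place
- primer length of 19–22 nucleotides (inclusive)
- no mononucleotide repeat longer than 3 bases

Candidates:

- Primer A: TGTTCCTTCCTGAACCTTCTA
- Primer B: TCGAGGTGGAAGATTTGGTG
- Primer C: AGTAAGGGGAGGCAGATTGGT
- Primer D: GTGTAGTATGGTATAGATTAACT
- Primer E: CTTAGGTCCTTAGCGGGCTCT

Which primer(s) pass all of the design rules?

Primer A (21 nt, A=3 T=9 G=2 C=7): GC 9/21 = 42.9% ✓; length 21 ✓; longest run = 2 ✓ — passes.
Primer B (20 nt, A=4 T=6 G=9 C=1): GC 10/20 = 50.0% ✓; length 20 ✓; longest run = 3 ✓ — passes.
Primer C (21 nt, A=6 T=4 G=10 C=1): GC 11/21 = 52.4% ✓; length 21 ✓; longest run = 4, exceeds 3 ✗ — fails.
Primer D (23 nt, A=7 T=9 G=6 C=1): GC 7/23 = 30.4%, outside 37.5–57.0% ✗; length 23, outside 19–22 ✗; longest run = 2 ✓ — fails.
Primer E (21 nt, A=2 T=7 G=6 C=6): GC 12/21 = 57.1%, outside 37.5–57.0% ✗; length 21 ✓; longest run = 3 ✓ — fails.

Primer A and Primer B.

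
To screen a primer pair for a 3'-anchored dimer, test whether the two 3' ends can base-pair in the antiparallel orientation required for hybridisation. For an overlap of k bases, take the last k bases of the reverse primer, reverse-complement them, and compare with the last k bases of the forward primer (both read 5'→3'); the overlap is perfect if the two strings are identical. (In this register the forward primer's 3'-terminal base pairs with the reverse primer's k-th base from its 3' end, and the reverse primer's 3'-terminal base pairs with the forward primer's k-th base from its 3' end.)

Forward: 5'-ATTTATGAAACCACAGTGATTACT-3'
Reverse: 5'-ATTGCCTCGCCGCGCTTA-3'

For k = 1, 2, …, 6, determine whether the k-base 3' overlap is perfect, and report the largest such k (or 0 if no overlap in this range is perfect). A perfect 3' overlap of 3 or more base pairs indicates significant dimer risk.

Longest perfect overlap: 1 complementary base pair; below the dimer-risk threshold (threshold 3).

Last 6 bases (5'→3') — forward …ATTACT, reverse …CGCTTA.
Reverse complement of the reverse primer's last 6 bases: TAAGCG; its first k bases are the reverse complement of the reverse primer's last k bases, so a perfect k-base overlap needs the forward primer's last k bases to equal them.
Comparing (forward last k vs required): k=1: T vs T ✓; k=2: CT vs TA ✗; k=3: ACT vs TAA ✗; k=4: TACT vs TAAG ✗; k=5: TTACT vs TAAGC ✗; k=6: ATTACT vs TAAGCG ✗.
Only k = 1 is perfect, so the longest perfect 3' overlap is 1.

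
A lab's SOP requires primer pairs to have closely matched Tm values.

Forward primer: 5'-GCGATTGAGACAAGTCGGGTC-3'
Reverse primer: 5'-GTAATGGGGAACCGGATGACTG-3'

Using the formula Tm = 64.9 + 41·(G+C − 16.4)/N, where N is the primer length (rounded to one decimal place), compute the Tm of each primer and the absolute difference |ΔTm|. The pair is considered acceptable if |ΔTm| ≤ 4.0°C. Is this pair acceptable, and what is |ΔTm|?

|ΔTm| = 0.4°C; the pair is acceptable.

Forward: G+C = 12, N = 21 → Tm = 64.9 + 41·(12 − 16.4)/21 = 56.3°C.
Reverse: G+C = 12, N = 22 → Tm = 64.9 + 41·(12 − 16.4)/22 = 56.7°C.
|ΔTm| = |56.3 − 56.7| = 0.4°C, ≤ 4.0°C.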